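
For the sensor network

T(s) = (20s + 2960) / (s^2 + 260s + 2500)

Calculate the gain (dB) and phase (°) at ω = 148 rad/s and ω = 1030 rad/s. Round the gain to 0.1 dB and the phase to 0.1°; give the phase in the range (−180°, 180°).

ω = 148: -20.3 dB, -71.8°; ω = 1030: -34.4 dB, -84.0°

Substitute s = j148:
Numerator: 20(j148) + 2960 = 2960 + j2960
Denominator: (j148)^2 + 260(j148) + 2500 = -19404 + j38480
|N| = √(2960² + 2960²) ≈ 4186.1, ∠N ≈ 45.00°
|D| = √(19404² + 38480²) ≈ 43096, ∠D ≈ 116.76°
|T| = 4186.1 / 43096 ≈ 0.097134
Gain = 20 log₁₀(0.097134) ≈ -20.25 dB
∠T = 45.00° − 116.76° = -71.76°

Substitute s = j1030:
Numerator: 20(j1030) + 2960 = 2960 + j20600
Denominator: (j1030)^2 + 260(j1030) + 2500 = -1058400 + j267800
|N| = √(2960² + 20600²) ≈ 20812, ∠N ≈ 81.82°
|D| = √(1058400² + 267800²) ≈ 1.0918e+06, ∠D ≈ 165.80°
|T| = 20812 / 1.0918e+06 ≈ 0.019062
Gain = 20 log₁₀(0.019062) ≈ -34.40 dB
∠T = 81.82° − 165.80° = -83.98°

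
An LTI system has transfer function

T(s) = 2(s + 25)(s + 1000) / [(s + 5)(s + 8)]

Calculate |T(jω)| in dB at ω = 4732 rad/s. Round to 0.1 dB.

6.2 dB

At s = jω = j4732:
zero (s+25): 25 + j4732 → |·| = √(25²+4732²) = √22392449 ≈ 4732.1, ∠ = arctan(4732/25) ≈ 89.70°
zero (s+1000): 1000 + j4732 → |·| = √(1000²+4732²) = √23391824 ≈ 4836.5, ∠ = arctan(4732/1000) ≈ 78.07°
pole (s+5): 5 + j4732 → |·| = √(5²+4732²) = √22391849 ≈ 4732, ∠ = arctan(4732/5) ≈ 89.94°
pole (s+8): 8 + j4732 → |·| = √(8²+4732²) = √22391888 ≈ 4732, ∠ = arctan(4732/8) ≈ 89.90°
|T| = 2 · 2.2887e+07 / 2.2392e+07 ≈ 2.0442
Gain = 20 log₁₀(2.0442) ≈ 6.21 dB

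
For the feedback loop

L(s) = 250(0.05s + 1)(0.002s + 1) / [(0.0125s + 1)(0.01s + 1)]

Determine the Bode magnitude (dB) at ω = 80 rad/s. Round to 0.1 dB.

At ω = 80 rad/s:
zero (1 + j80·0.05) = 1 + j4 → |·| ≈ 4.1231, ∠ ≈ 75.96°
zero (1 + j80·0.002) = 1 + j0.16 → |·| ≈ 1.0127, ∠ ≈ 9.09°
pole (1 + j80·0.0125) = 1 + j1 → |·| ≈ 1.4142, ∠ ≈ 45.00°
pole (1 + j80·0.01) = 1 + j0.8 → |·| ≈ 1.2806, ∠ ≈ 38.66°
|L| = 250 · 4.1231 · 1.0127 / (1.4142 · 1.2806) ≈ 576.4
Gain = 20 log₁₀(576.4) ≈ 55.21 dB

55.2 dB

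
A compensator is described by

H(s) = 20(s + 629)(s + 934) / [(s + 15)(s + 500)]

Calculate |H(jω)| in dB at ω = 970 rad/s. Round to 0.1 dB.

At s = jω = j970:
zero (s+629): 629 + j970 → |·| = √(629²+970²) = √1336541 ≈ 1156.1, ∠ = arctan(970/629) ≈ 57.04°
zero (s+934): 934 + j970 → |·| = √(934²+970²) = √1813256 ≈ 1346.6, ∠ = arctan(970/934) ≈ 46.08°
pole (s+15): 15 + j970 → |·| = √(15²+970²) = √941125 ≈ 970.12, ∠ = arctan(970/15) ≈ 89.11°
pole (s+500): 500 + j970 → |·| = √(500²+970²) = √1190900 ≈ 1091.3, ∠ = arctan(970/500) ≈ 62.73°
|H| = 20 · 1.5568e+06 / 1.0587e+06 ≈ 29.41
Gain = 20 log₁₀(29.41) ≈ 29.37 dB

29.4 dB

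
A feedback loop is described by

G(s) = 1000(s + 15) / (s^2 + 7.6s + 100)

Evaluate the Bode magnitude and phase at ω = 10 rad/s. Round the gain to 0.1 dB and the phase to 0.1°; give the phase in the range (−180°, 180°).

47.5 dB, -56.3°

At s = jω = j10:
zero (s+15): 15 + j10 → |·| = √(15²+10²) = √325 ≈ 18.028, ∠ = arctan(10/15) ≈ 33.69°
quadratic: (j10)² + 7.6·j10 + 100 = 0 + j76 → |·| ≈ 76, ∠ ≈ 90.00°
|G| = 1000 · 18.028 / 76 ≈ 237.21
Gain = 20 log₁₀(237.21) ≈ 47.50 dB
∠G = 33.69° − 90.00° = -56.31°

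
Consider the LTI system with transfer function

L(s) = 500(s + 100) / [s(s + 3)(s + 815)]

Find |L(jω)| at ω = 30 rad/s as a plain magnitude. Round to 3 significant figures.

0.0708

At s = jω = j30:
zero (s+100): 100 + j30 → |·| = √(100²+30²) = √10900 ≈ 104.4, ∠ = arctan(30/100) ≈ 16.70°
pole (s+3): 3 + j30 → |·| = √(3²+30²) = √909 ≈ 30.15, ∠ = arctan(30/3) ≈ 84.29°
pole (s+815): 815 + j30 → |·| = √(815²+30²) = √665125 ≈ 815.55, ∠ = arctan(30/815) ≈ 2.11°
pole at origin: |s| = 30, ∠ = 90.00° (in denominator)
|L| = 500 · 104.4 / 7.3766e+05 ≈ 0.070764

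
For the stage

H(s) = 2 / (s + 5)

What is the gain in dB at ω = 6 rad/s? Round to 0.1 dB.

At s = jω = j6:
pole (s+5): 5 + j6 → |·| = √(5²+6²) = √61 ≈ 7.8102, ∠ = arctan(6/5) ≈ 50.19°
|H| = 2 / 7.8102 ≈ 0.25608
Gain = 20 log₁₀(0.25608) ≈ -11.83 dB

-11.8 dB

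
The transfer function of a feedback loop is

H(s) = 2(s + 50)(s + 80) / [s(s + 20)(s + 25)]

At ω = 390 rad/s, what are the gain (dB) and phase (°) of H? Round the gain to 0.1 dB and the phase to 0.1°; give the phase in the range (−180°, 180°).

At s = jω = j390:
zero (s+50): 50 + j390 → |·| = √(50²+390²) = √154600 ≈ 393.19, ∠ = arctan(390/50) ≈ 82.69°
zero (s+80): 80 + j390 → |·| = √(80²+390²) = √158500 ≈ 398.12, ∠ = arctan(390/80) ≈ 78.41°
pole (s+20): 20 + j390 → |·| = √(20²+390²) = √152500 ≈ 390.51, ∠ = arctan(390/20) ≈ 87.06°
pole (s+25): 25 + j390 → |·| = √(25²+390²) = √152725 ≈ 390.8, ∠ = arctan(390/25) ≈ 86.33°
pole at origin: |s| = 390, ∠ = 90.00° (in denominator)
|H| = 2 · 1.5654e+05 / 5.9518e+07 ≈ 0.0052603
Gain = 20 log₁₀(0.0052603) ≈ -45.58 dB
∠H = 161.10° − 263.39° = -102.29°

-45.6 dB, -102.3°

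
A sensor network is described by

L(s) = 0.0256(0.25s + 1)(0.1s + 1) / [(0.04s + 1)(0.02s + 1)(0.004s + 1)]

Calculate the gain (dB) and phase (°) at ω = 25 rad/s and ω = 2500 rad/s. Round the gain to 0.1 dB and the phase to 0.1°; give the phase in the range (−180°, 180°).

ω = 25: -11.2 dB, 71.8°; ω = 2500: -22.0 dB, -82.9°

At ω = 25 rad/s:
zero (1 + j25·0.25) = 1 + j6.25 → |·| ≈ 6.3295, ∠ ≈ 80.91°
zero (1 + j25·0.1) = 1 + j2.5 → |·| ≈ 2.6926, ∠ ≈ 68.20°
pole (1 + j25·0.04) = 1 + j1 → |·| ≈ 1.4142, ∠ ≈ 45.00°
pole (1 + j25·0.02) = 1 + j0.5 → |·| ≈ 1.118, ∠ ≈ 26.57°
pole (1 + j25·0.004) = 1 + j0.1 → |·| ≈ 1.005, ∠ ≈ 5.71°
|L| = 0.0256 · 6.3295 · 2.6926 / (1.4142 · 1.118 · 1.005) ≈ 0.27458
Gain = 20 log₁₀(0.27458) ≈ -11.23 dB
∠L = (80.91° + 68.20°) − (45.00° + 26.57° + 5.71°) = 71.83°

At ω = 2500 rad/s:
zero (1 + j2500·0.25) = 1 + j625 → |·| ≈ 625, ∠ ≈ 89.91°
zero (1 + j2500·0.1) = 1 + j250 → |·| ≈ 250, ∠ ≈ 89.77°
pole (1 + j2500·0.04) = 1 + j100 → |·| ≈ 100, ∠ ≈ 89.43°
pole (1 + j2500·0.02) = 1 + j50 → |·| ≈ 50.01, ∠ ≈ 88.85°
pole (1 + j2500·0.004) = 1 + j10 → |·| ≈ 10.05, ∠ ≈ 84.29°
|L| = 0.0256 · 625 · 250 / (100 · 50.01 · 10.05) ≈ 0.079586
Gain = 20 log₁₀(0.079586) ≈ -21.98 dB
∠L = (89.91° + 89.77°) − (89.43° + 88.85° + 84.29°) = -82.89°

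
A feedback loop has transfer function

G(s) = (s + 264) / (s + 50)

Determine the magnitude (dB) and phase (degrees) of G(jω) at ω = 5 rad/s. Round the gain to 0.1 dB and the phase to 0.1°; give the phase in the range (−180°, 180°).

Substitute s = j5:
Numerator: (j5) + 264 = 264 + j5
Denominator: (j5) + 50 = 50 + j5
|N| = √(264² + 5²) ≈ 264.05, ∠N ≈ 1.09°
|D| = √(50² + 5²) ≈ 50.249, ∠D ≈ 5.71°
|G| = 264.05 / 50.249 ≈ 5.2548
Gain = 20 log₁₀(5.2548) ≈ 14.41 dB
∠G = 1.09° − 5.71° = -4.62°

14.4 dB, -4.6°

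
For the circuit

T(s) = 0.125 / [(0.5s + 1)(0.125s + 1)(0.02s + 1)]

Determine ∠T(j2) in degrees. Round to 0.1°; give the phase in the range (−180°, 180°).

-61.3°

At ω = 2 rad/s:
pole (1 + j2·0.5) = 1 + j1 → |·| ≈ 1.4142, ∠ ≈ 45.00°
pole (1 + j2·0.125) = 1 + j0.25 → |·| ≈ 1.0308, ∠ ≈ 14.04°
pole (1 + j2·0.02) = 1 + j0.04 → |·| ≈ 1.0008, ∠ ≈ 2.29°
∠T = (0°) − (45.00° + 14.04° + 2.29°) = -61.33°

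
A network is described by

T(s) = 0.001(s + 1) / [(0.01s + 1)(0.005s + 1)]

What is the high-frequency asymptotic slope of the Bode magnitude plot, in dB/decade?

Each pole contributes −20 dB/decade at high frequency; each zero contributes +20 dB/decade.
Net: 1 zero(s) − 2 pole(s) → -20 dB/decade.

-20 dB/decade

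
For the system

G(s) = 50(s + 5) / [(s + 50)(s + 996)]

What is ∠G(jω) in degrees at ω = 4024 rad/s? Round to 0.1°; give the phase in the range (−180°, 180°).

At s = jω = j4024:
zero (s+5): 5 + j4024 → |·| = √(5²+4024²) = √16192601 ≈ 4024, ∠ = arctan(4024/5) ≈ 89.93°
pole (s+50): 50 + j4024 → |·| = √(50²+4024²) = √16195076 ≈ 4024.3, ∠ = arctan(4024/50) ≈ 89.29°
pole (s+996): 996 + j4024 → |·| = √(996²+4024²) = √17184592 ≈ 4145.4, ∠ = arctan(4024/996) ≈ 76.10°
∠G = 89.93° − 165.39° = -75.46°

-75.5°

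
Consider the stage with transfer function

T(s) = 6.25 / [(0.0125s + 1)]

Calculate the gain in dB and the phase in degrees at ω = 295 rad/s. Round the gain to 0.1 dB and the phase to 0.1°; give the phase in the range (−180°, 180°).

4.3 dB, -74.8°

At ω = 295 rad/s:
pole (1 + j295·0.0125) = 1 + j3.6875 → |·| ≈ 3.8207, ∠ ≈ 74.83°
|T| = 6.25 · 1 / (3.8207) ≈ 1.6358
Gain = 20 log₁₀(1.6358) ≈ 4.27 dB
∠T = (0°) − (74.83°) = -74.83°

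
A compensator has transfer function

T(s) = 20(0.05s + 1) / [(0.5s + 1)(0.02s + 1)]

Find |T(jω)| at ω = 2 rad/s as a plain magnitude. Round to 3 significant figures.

At ω = 2 rad/s:
zero (1 + j2·0.05) = 1 + j0.1 → |·| ≈ 1.005, ∠ ≈ 5.71°
pole (1 + j2·0.5) = 1 + j1 → |·| ≈ 1.4142, ∠ ≈ 45.00°
pole (1 + j2·0.02) = 1 + j0.04 → |·| ≈ 1.0008, ∠ ≈ 2.29°
|T| = 20 · 1.005 / (1.4142 · 1.0008) ≈ 14.202

14.2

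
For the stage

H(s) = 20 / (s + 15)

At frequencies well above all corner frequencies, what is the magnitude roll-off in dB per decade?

Each pole contributes −20 dB/decade at high frequency; each zero contributes +20 dB/decade.
Net: 0 zero(s) − 1 pole(s) → -20 dB/decade.

-20 dB/decade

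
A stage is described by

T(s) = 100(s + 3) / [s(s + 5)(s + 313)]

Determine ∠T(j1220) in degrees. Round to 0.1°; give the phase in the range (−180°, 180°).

At s = jω = j1220:
zero (s+3): 3 + j1220 → |·| = √(3²+1220²) = √1488409 ≈ 1220, ∠ = arctan(1220/3) ≈ 89.86°
pole (s+5): 5 + j1220 → |·| = √(5²+1220²) = √1488425 ≈ 1220, ∠ = arctan(1220/5) ≈ 89.77°
pole (s+313): 313 + j1220 → |·| = √(313²+1220²) = √1586369 ≈ 1259.5, ∠ = arctan(1220/313) ≈ 75.61°
pole at origin: |s| = 1220, ∠ = 90.00° (in denominator)
∠T = 89.86° − 255.38° = -165.52°

-165.5°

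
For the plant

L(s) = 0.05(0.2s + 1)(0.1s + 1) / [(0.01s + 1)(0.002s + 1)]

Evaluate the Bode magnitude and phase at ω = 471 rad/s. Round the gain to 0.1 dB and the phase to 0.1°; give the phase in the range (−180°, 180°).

30.5 dB, 56.9°

At ω = 471 rad/s:
zero (1 + j471·0.2) = 1 + j94.2 → |·| ≈ 94.205, ∠ ≈ 89.39°
zero (1 + j471·0.1) = 1 + j47.1 → |·| ≈ 47.111, ∠ ≈ 88.78°
pole (1 + j471·0.01) = 1 + j4.71 → |·| ≈ 4.815, ∠ ≈ 78.01°
pole (1 + j471·0.002) = 1 + j0.942 → |·| ≈ 1.3738, ∠ ≈ 43.29°
|L| = 0.05 · 94.205 · 47.111 / (4.815 · 1.3738) ≈ 33.546
Gain = 20 log₁₀(33.546) ≈ 30.51 dB
∠L = (89.39° + 88.78°) − (78.01° + 43.29°) = 56.87°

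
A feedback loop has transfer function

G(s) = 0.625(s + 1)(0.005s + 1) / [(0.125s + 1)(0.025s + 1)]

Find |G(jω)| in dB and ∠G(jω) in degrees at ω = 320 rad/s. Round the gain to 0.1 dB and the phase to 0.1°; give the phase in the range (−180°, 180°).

At ω = 320 rad/s:
zero (1 + j320·1) = 1 + j320 → |·| ≈ 320, ∠ ≈ 89.82°
zero (1 + j320·0.005) = 1 + j1.6 → |·| ≈ 1.8868, ∠ ≈ 57.99°
pole (1 + j320·0.125) = 1 + j40 → |·| ≈ 40.012, ∠ ≈ 88.57°
pole (1 + j320·0.025) = 1 + j8 → |·| ≈ 8.0623, ∠ ≈ 82.87°
|G| = 0.625 · 320 · 1.8868 / (40.012 · 8.0623) ≈ 1.1698
Gain = 20 log₁₀(1.1698) ≈ 1.36 dB
∠G = (89.82° + 57.99°) − (88.57° + 82.87°) = -23.63°

1.4 dB, -23.6°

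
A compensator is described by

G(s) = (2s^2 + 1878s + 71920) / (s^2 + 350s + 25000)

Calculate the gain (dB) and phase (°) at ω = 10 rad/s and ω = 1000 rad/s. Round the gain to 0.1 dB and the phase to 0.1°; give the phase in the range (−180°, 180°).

Substitute s = j10:
Numerator: 2(j10)^2 + 1878(j10) + 71920 = 71720 + j18780
Denominator: (j10)^2 + 350(j10) + 25000 = 24900 + j3500
|N| = √(71720² + 18780²) ≈ 74138, ∠N ≈ 14.67°
|D| = √(24900² + 3500²) ≈ 25145, ∠D ≈ 8.00°
|G| = 74138 / 25145 ≈ 2.9484
Gain = 20 log₁₀(2.9484) ≈ 9.39 dB
∠G = 14.67° − 8.00° = 6.67°

Substitute s = j1000:
Numerator: 2(j1000)^2 + 1878(j1000) + 71920 = -1928080 + j1878000
Denominator: (j1000)^2 + 350(j1000) + 25000 = -975000 + j350000
|N| = √(1928080² + 1878000²) ≈ 2.6915e+06, ∠N ≈ 135.75°
|D| = √(975000² + 350000²) ≈ 1.0359e+06, ∠D ≈ 160.25°
|G| = 2.6915e+06 / 1.0359e+06 ≈ 2.5982
Gain = 20 log₁₀(2.5982) ≈ 8.29 dB
∠G = 135.75° − 160.25° = -24.50°

ω = 10: 9.4 dB, 6.7°; ω = 1000: 8.3 dB, -24.5°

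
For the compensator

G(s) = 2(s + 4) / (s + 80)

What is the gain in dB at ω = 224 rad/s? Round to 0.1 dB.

5.5 dB

At s = jω = j224:
zero (s+4): 4 + j224 → |·| = √(4²+224²) = √50192 ≈ 224.04, ∠ = arctan(224/4) ≈ 88.98°
pole (s+80): 80 + j224 → |·| = √(80²+224²) = √56576 ≈ 237.86, ∠ = arctan(224/80) ≈ 70.35°
|G| = 2 · 224.04 / 237.86 ≈ 1.8838
Gain = 20 log₁₀(1.8838) ≈ 5.50 dB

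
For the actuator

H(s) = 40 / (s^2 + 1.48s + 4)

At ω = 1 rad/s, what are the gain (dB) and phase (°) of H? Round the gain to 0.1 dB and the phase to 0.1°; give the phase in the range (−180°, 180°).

21.6 dB, -26.3°

At s = jω = j1:
quadratic: (j1)² + 1.48·j1 + 4 = 3 + j1.48 → |·| ≈ 3.3452, ∠ ≈ 26.26°
|H| = 40 / 3.3452 ≈ 11.957
Gain = 20 log₁₀(11.957) ≈ 21.55 dB
∠H = 0.00° − 26.26° = -26.26°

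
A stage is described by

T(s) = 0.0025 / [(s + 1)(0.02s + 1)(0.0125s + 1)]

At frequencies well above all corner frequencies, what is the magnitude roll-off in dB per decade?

Each pole contributes −20 dB/decade at high frequency; each zero contributes +20 dB/decade.
Net: 0 zero(s) − 3 pole(s) → -60 dB/decade.

-60 dB/decade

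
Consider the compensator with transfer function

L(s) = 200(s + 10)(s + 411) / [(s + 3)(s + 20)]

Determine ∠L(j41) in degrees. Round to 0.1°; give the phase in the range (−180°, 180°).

At s = jω = j41:
zero (s+10): 10 + j41 → |·| = √(10²+41²) = √1781 ≈ 42.202, ∠ = arctan(41/10) ≈ 76.29°
zero (s+411): 411 + j41 → |·| = √(411²+41²) = √170602 ≈ 413.04, ∠ = arctan(41/411) ≈ 5.70°
pole (s+3): 3 + j41 → |·| = √(3²+41²) = √1690 ≈ 41.11, ∠ = arctan(41/3) ≈ 85.82°
pole (s+20): 20 + j41 → |·| = √(20²+41²) = √2081 ≈ 45.618, ∠ = arctan(41/20) ≈ 64.00°
∠L = 81.99° − 149.82° = -67.83°

-67.8°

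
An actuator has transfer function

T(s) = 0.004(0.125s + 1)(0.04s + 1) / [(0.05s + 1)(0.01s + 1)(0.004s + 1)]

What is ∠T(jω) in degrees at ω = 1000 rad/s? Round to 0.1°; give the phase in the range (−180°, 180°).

-71.0°

At ω = 1000 rad/s:
zero (1 + j1000·0.125) = 1 + j125 → |·| ≈ 125, ∠ ≈ 89.54°
zero (1 + j1000·0.04) = 1 + j40 → |·| ≈ 40.012, ∠ ≈ 88.57°
pole (1 + j1000·0.05) = 1 + j50 → |·| ≈ 50.01, ∠ ≈ 88.85°
pole (1 + j1000·0.01) = 1 + j10 → |·| ≈ 10.05, ∠ ≈ 84.29°
pole (1 + j1000·0.004) = 1 + j4 → |·| ≈ 4.1231, ∠ ≈ 75.96°
∠T = (89.54° + 88.57°) − (88.85° + 84.29° + 75.96°) = -70.99°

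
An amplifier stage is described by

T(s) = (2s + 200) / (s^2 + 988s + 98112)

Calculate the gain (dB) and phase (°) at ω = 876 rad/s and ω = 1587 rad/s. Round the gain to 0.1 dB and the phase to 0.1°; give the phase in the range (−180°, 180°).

Substitute s = j876:
Numerator: 2(j876) + 200 = 200 + j1752
Denominator: (j876)^2 + 988(j876) + 98112 = -669264 + j865488
|N| = √(200² + 1752²) ≈ 1763.4, ∠N ≈ 83.49°
|D| = √(669264² + 865488²) ≈ 1.0941e+06, ∠D ≈ 127.71°
|T| = 1763.4 / 1.0941e+06 ≈ 0.0016117
Gain = 20 log₁₀(0.0016117) ≈ -55.85 dB
∠T = 83.49° − 127.71° = -44.22°

Substitute s = j1587:
Numerator: 2(j1587) + 200 = 200 + j3174
Denominator: (j1587)^2 + 988(j1587) + 98112 = -2420457 + j1567956
|N| = √(200² + 3174²) ≈ 3180.3, ∠N ≈ 86.39°
|D| = √(2420457² + 1567956²) ≈ 2.8839e+06, ∠D ≈ 147.07°
|T| = 3180.3 / 2.8839e+06 ≈ 0.0011028
Gain = 20 log₁₀(0.0011028) ≈ -59.15 dB
∠T = 86.39° − 147.07° = -60.68°

ω = 876: -55.9 dB, -44.2°; ω = 1587: -59.2 dB, -60.7°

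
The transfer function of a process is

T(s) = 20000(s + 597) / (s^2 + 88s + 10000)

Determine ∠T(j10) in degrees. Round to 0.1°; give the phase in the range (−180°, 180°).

-4.1°

At s = jω = j10:
zero (s+597): 597 + j10 → |·| = √(597²+10²) = √356509 ≈ 597.08, ∠ = arctan(10/597) ≈ 0.96°
quadratic: (j10)² + 88·j10 + 10000 = 9900 + j880 → |·| ≈ 9939, ∠ ≈ 5.08°
∠T = 0.96° − 5.08° = -4.12°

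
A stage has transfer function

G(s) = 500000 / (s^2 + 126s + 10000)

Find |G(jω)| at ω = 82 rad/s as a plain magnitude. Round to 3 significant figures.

At s = jω = j82:
quadratic: (j82)² + 126·j82 + 10000 = 3276 + j10332 → |·| ≈ 10839, ∠ ≈ 72.41°
|G| = 500000 / 10839 ≈ 46.13

46.1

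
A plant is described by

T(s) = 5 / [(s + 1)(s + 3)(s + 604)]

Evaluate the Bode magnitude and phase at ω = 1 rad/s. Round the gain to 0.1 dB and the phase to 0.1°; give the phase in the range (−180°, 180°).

-54.7 dB, -63.5°

At s = jω = j1:
pole (s+1): 1 + j1 → |·| = √(1²+1²) = √2 ≈ 1.4142, ∠ = arctan(1/1) ≈ 45.00°
pole (s+3): 3 + j1 → |·| = √(3²+1²) = √10 ≈ 3.1623, ∠ = arctan(1/3) ≈ 18.43°
pole (s+604): 604 + j1 → |·| = √(604²+1²) = √364817 ≈ 604, ∠ = arctan(1/604) ≈ 0.09°
|T| = 5 / 2701.2 ≈ 0.001851
Gain = 20 log₁₀(0.001851) ≈ -54.65 dB
∠T = 0.00° − 63.52° = -63.52°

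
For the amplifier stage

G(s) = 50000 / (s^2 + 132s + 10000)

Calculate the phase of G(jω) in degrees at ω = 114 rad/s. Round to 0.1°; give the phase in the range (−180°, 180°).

-101.3°

At s = jω = j114:
quadratic: (j114)² + 132·j114 + 10000 = -2996 + j15048 → |·| ≈ 15343, ∠ ≈ 101.26°
∠G = 0.00° − 101.26° = -101.26°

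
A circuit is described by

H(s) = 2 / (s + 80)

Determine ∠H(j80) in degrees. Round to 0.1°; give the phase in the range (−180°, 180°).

-45.0°

Substitute s = j80:
Numerator: 2 = 2 + j0
Denominator: (j80) + 80 = 80 + j80
|N| = √(2² + 0²) ≈ 2, ∠N ≈ 0.00°
|D| = √(80² + 80²) ≈ 113.14, ∠D ≈ 45.00°
∠H = 0.00° − 45.00° = -45.00°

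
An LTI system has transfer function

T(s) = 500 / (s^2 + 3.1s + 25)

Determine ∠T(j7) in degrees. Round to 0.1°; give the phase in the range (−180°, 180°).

-137.9°

At s = jω = j7:
quadratic: (j7)² + 3.1·j7 + 25 = -24 + j21.7 → |·| ≈ 32.356, ∠ ≈ 137.88°
∠T = 0.00° − 137.88° = -137.88°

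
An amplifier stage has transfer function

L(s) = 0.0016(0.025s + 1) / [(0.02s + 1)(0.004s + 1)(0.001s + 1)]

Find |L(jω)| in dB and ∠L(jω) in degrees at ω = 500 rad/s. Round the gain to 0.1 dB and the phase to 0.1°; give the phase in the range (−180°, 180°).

-62.0 dB, -88.9°

At ω = 500 rad/s:
zero (1 + j500·0.025) = 1 + j12.5 → |·| ≈ 12.54, ∠ ≈ 85.43°
pole (1 + j500·0.02) = 1 + j10 → |·| ≈ 10.05, ∠ ≈ 84.29°
pole (1 + j500·0.004) = 1 + j2 → |·| ≈ 2.2361, ∠ ≈ 63.43°
pole (1 + j500·0.001) = 1 + j0.5 → |·| ≈ 1.118, ∠ ≈ 26.57°
|L| = 0.0016 · 12.54 / (10.05 · 2.2361 · 1.118) ≈ 0.00079858
Gain = 20 log₁₀(0.00079858) ≈ -61.95 dB
∠L = (85.43°) − (84.29° + 63.43° + 26.57°) = -88.86°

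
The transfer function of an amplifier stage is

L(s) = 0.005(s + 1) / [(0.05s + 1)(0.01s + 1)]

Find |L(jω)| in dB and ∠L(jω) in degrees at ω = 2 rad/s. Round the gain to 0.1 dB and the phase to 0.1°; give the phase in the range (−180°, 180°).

-39.1 dB, 56.6°

At ω = 2 rad/s:
zero (1 + j2·1) = 1 + j2 → |·| ≈ 2.2361, ∠ ≈ 63.43°
pole (1 + j2·0.05) = 1 + j0.1 → |·| ≈ 1.005, ∠ ≈ 5.71°
pole (1 + j2·0.01) = 1 + j0.02 → |·| ≈ 1.0002, ∠ ≈ 1.15°
|L| = 0.005 · 2.2361 / (1.005 · 1.0002) ≈ 0.011123
Gain = 20 log₁₀(0.011123) ≈ -39.08 dB
∠L = (63.43°) − (5.71° + 1.15°) = 56.57°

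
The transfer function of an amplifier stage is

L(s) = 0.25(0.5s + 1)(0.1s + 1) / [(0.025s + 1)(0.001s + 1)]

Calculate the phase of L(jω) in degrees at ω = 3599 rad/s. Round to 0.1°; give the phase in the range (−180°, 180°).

At ω = 3599 rad/s:
zero (1 + j3599·0.5) = 1 + j1799.5 → |·| ≈ 1799.5, ∠ ≈ 89.97°
zero (1 + j3599·0.1) = 1 + j359.9 → |·| ≈ 359.9, ∠ ≈ 89.84°
pole (1 + j3599·0.025) = 1 + j89.975 → |·| ≈ 89.981, ∠ ≈ 89.36°
pole (1 + j3599·0.001) = 1 + j3.599 → |·| ≈ 3.7353, ∠ ≈ 74.47°
∠L = (89.97° + 89.84°) − (89.36° + 74.47°) = 15.98°

16.0°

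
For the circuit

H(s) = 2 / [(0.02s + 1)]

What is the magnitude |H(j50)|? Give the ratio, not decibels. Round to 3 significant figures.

1.41

At ω = 50 rad/s:
pole (1 + j50·0.02) = 1 + j1 → |·| ≈ 1.4142, ∠ ≈ 45.00°
|H| = 2 · 1 / (1.4142) ≈ 1.4142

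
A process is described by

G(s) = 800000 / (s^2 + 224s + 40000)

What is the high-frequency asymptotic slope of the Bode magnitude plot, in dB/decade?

-40 dB/decade

Each pole contributes −20 dB/decade at high frequency; each zero contributes +20 dB/decade.
Net: 0 zero(s) − 2 pole(s) → -40 dB/decade.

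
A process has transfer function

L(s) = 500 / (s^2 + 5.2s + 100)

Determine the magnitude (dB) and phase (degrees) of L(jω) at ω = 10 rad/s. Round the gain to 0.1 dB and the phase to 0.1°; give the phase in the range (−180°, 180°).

At s = jω = j10:
quadratic: (j10)² + 5.2·j10 + 100 = 0 + j52 → |·| ≈ 52, ∠ ≈ 90.00°
|L| = 500 / 52 ≈ 9.6154
Gain = 20 log₁₀(9.6154) ≈ 19.66 dB
∠L = 0.00° − 90.00° = -90.00°

19.7 dB, -90.0°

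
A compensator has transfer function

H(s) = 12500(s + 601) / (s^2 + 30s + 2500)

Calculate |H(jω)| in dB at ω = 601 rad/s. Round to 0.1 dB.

At s = jω = j601:
zero (s+601): 601 + j601 → |·| = √(601²+601²) = √722402 ≈ 849.94, ∠ = arctan(601/601) ≈ 45.00°
quadratic: (j601)² + 30·j601 + 2500 = -358701 + j18030 → |·| ≈ 3.5915e+05, ∠ ≈ 177.12°
|H| = 12500 · 849.94 / 3.5915e+05 ≈ 29.582
Gain = 20 log₁₀(29.582) ≈ 29.42 dB

29.4 dB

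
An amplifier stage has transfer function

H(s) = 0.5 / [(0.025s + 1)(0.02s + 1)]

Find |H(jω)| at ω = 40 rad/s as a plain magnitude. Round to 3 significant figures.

At ω = 40 rad/s:
pole (1 + j40·0.025) = 1 + j1 → |·| ≈ 1.4142, ∠ ≈ 45.00°
pole (1 + j40·0.02) = 1 + j0.8 → |·| ≈ 1.2806, ∠ ≈ 38.66°
|H| = 0.5 · 1 / (1.4142 · 1.2806) ≈ 0.27609

0.276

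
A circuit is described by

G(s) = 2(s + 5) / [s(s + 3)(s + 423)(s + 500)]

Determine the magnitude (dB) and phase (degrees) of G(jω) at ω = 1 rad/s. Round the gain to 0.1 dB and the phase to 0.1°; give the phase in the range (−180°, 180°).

-96.3 dB, -97.4°

At s = jω = j1:
zero (s+5): 5 + j1 → |·| = √(5²+1²) = √26 ≈ 5.099, ∠ = arctan(1/5) ≈ 11.31°
pole (s+3): 3 + j1 → |·| = √(3²+1²) = √10 ≈ 3.1623, ∠ = arctan(1/3) ≈ 18.43°
pole (s+423): 423 + j1 → |·| = √(423²+1²) = √178930 ≈ 423, ∠ = arctan(1/423) ≈ 0.14°
pole (s+500): 500 + j1 → |·| = √(500²+1²) = √250001 ≈ 500, ∠ = arctan(1/500) ≈ 0.11°
pole at origin: |s| = 1, ∠ = 90.00° (in denominator)
|G| = 2 · 5.099 / 6.6883e+05 ≈ 1.5248e-05
Gain = 20 log₁₀(1.5248e-05) ≈ -96.34 dB
∠G = 11.31° − 108.68° = -97.37°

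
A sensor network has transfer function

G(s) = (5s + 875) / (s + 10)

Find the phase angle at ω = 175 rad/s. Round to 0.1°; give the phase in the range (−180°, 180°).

Substitute s = j175:
Numerator: 5(j175) + 875 = 875 + j875
Denominator: (j175) + 10 = 10 + j175
|N| = √(875² + 875²) ≈ 1237.4, ∠N ≈ 45.00°
|D| = √(10² + 175²) ≈ 175.29, ∠D ≈ 86.73°
∠G = 45.00° − 86.73° = -41.73°

-41.7°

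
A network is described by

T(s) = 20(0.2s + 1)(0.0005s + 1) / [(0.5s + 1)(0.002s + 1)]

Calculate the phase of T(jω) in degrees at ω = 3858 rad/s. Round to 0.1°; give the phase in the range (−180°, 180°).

-20.1°

At ω = 3858 rad/s:
zero (1 + j3858·0.2) = 1 + j771.6 → |·| ≈ 771.6, ∠ ≈ 89.93°
zero (1 + j3858·0.0005) = 1 + j1.929 → |·| ≈ 2.1728, ∠ ≈ 62.60°
pole (1 + j3858·0.5) = 1 + j1929 → |·| ≈ 1929, ∠ ≈ 89.97°
pole (1 + j3858·0.002) = 1 + j7.716 → |·| ≈ 7.7805, ∠ ≈ 82.62°
∠T = (89.93° + 62.60°) − (89.97° + 82.62°) = -20.06°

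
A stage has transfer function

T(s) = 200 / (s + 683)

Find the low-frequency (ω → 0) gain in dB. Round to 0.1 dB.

-10.7 dB

T(0) = 200 / 683 ≈ 0.29283
20 log₁₀(0.29283) ≈ -10.67 dB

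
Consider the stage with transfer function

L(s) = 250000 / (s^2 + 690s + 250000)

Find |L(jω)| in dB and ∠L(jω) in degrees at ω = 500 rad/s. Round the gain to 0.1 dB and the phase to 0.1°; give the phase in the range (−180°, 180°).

-2.8 dB, -90.0°

At s = jω = j500:
quadratic: (j500)² + 690·j500 + 250000 = 0 + j345000 → |·| ≈ 3.45e+05, ∠ ≈ 90.00°
|L| = 250000 / 3.45e+05 ≈ 0.72464
Gain = 20 log₁₀(0.72464) ≈ -2.80 dB
∠L = 0.00° − 90.00° = -90.00°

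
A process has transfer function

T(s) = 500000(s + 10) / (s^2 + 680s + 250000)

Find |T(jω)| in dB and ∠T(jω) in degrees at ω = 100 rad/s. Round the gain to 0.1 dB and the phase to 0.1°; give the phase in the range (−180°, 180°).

46.1 dB, 68.5°

At s = jω = j100:
zero (s+10): 10 + j100 → |·| = √(10²+100²) = √10100 ≈ 100.5, ∠ = arctan(100/10) ≈ 84.29°
quadratic: (j100)² + 680·j100 + 250000 = 240000 + j68000 → |·| ≈ 2.4945e+05, ∠ ≈ 15.82°
|T| = 500000 · 100.5 / 2.4945e+05 ≈ 201.44
Gain = 20 log₁₀(201.44) ≈ 46.08 dB
∠T = 84.29° − 15.82° = 68.47°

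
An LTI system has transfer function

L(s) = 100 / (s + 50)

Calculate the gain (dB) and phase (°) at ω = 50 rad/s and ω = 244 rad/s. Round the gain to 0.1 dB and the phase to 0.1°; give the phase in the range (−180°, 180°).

Substitute s = j50:
Numerator: 100 = 100 + j0
Denominator: (j50) + 50 = 50 + j50
|N| = √(100² + 0²) ≈ 100, ∠N ≈ 0.00°
|D| = √(50² + 50²) ≈ 70.711, ∠D ≈ 45.00°
|L| = 100 / 70.711 ≈ 1.4142
Gain = 20 log₁₀(1.4142) ≈ 3.01 dB
∠L = 0.00° − 45.00° = -45.00°

Substitute s = j244:
Numerator: 100 = 100 + j0
Denominator: (j244) + 50 = 50 + j244
|N| = √(100² + 0²) ≈ 100, ∠N ≈ 0.00°
|D| = √(50² + 244²) ≈ 249.07, ∠D ≈ 78.42°
|L| = 100 / 249.07 ≈ 0.40149
Gain = 20 log₁₀(0.40149) ≈ -7.93 dB
∠L = 0.00° − 78.42° = -78.42°

ω = 50: 3.0 dB, -45.0°; ω = 244: -7.9 dB, -78.4°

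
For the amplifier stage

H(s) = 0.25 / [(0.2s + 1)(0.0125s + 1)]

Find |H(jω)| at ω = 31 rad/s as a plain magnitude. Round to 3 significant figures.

At ω = 31 rad/s:
pole (1 + j31·0.2) = 1 + j6.2 → |·| ≈ 6.2801, ∠ ≈ 80.84°
pole (1 + j31·0.0125) = 1 + j0.3875 → |·| ≈ 1.0725, ∠ ≈ 21.18°
|H| = 0.25 · 1 / (6.2801 · 1.0725) ≈ 0.037117

0.0371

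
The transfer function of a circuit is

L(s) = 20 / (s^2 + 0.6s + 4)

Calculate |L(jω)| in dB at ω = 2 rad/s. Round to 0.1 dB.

At s = jω = j2:
quadratic: (j2)² + 0.6·j2 + 4 = 0 + j1.2 → |·| ≈ 1.2, ∠ ≈ 90.00°
|L| = 20 / 1.2 ≈ 16.667
Gain = 20 log₁₀(16.667) ≈ 24.44 dB

24.4 dB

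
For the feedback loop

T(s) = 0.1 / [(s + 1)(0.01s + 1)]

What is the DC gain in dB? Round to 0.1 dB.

-20.0 dB

T(0) = 0.1 · 1 / 1 = 0.1
20 log₁₀(0.1) ≈ -20.00 dB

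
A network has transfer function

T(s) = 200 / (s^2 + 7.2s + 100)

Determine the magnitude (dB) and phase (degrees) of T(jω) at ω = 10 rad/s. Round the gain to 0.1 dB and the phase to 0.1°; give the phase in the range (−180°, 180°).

At s = jω = j10:
quadratic: (j10)² + 7.2·j10 + 100 = 0 + j72 → |·| ≈ 72, ∠ ≈ 90.00°
|T| = 200 / 72 ≈ 2.7778
Gain = 20 log₁₀(2.7778) ≈ 8.87 dB
∠T = 0.00° − 90.00° = -90.00°

8.9 dB, -90.0°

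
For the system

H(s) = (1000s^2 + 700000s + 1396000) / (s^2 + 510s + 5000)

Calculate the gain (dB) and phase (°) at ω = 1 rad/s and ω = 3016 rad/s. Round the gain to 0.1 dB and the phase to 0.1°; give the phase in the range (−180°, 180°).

ω = 1: 49.8 dB, 20.8°; ω = 3016: 60.1 dB, -3.5°

Substitute s = j1:
Numerator: 1000(j1)^2 + 700000(j1) + 1396000 = 1395000 + j700000
Denominator: (j1)^2 + 510(j1) + 5000 = 4999 + j510
|N| = √(1395000² + 700000²) ≈ 1.5608e+06, ∠N ≈ 26.65°
|D| = √(4999² + 510²) ≈ 5024.9, ∠D ≈ 5.83°
|H| = 1.5608e+06 / 5024.9 ≈ 310.61
Gain = 20 log₁₀(310.61) ≈ 49.84 dB
∠H = 26.65° − 5.83° = 20.82°

Substitute s = j3016:
Numerator: 1000(j3016)^2 + 700000(j3016) + 1396000 = -9094860000 + j2111200000
Denominator: (j3016)^2 + 510(j3016) + 5000 = -9091256 + j1538160
|N| = √(9094860000² + 2111200000²) ≈ 9.3367e+09, ∠N ≈ 166.93°
|D| = √(9091256² + 1538160²) ≈ 9.2205e+06, ∠D ≈ 170.40°
|H| = 9.3367e+09 / 9.2205e+06 ≈ 1012.6
Gain = 20 log₁₀(1012.6) ≈ 60.11 dB
∠H = 166.93° − 170.40° = -3.47°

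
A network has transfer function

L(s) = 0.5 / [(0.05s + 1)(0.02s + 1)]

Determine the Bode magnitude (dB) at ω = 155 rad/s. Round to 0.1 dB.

At ω = 155 rad/s:
pole (1 + j155·0.05) = 1 + j7.75 → |·| ≈ 7.8142, ∠ ≈ 82.65°
pole (1 + j155·0.02) = 1 + j3.1 → |·| ≈ 3.2573, ∠ ≈ 72.12°
|L| = 0.5 · 1 / (7.8142 · 3.2573) ≈ 0.019644
Gain = 20 log₁₀(0.019644) ≈ -34.14 dB

-34.1 dB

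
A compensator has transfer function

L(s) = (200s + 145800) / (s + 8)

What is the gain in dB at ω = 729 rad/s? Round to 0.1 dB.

Substitute s = j729:
Numerator: 200(j729) + 145800 = 145800 + j145800
Denominator: (j729) + 8 = 8 + j729
|N| = √(145800² + 145800²) ≈ 2.0619e+05, ∠N ≈ 45.00°
|D| = √(8² + 729²) ≈ 729.04, ∠D ≈ 89.37°
|L| = 2.0619e+05 / 729.04 ≈ 282.82
Gain = 20 log₁₀(282.82) ≈ 49.03 dB

49.0 dB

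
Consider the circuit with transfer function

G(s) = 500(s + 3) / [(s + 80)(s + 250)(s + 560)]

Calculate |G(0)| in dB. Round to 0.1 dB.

G(0) = 500·3 / (80·250·560) ≈ 0.00013393
20 log₁₀(0.00013393) ≈ -77.46 dB

-77.5 dB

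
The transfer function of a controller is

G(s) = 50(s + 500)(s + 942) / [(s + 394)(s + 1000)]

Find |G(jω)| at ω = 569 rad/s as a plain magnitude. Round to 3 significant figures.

52.3

At s = jω = j569:
zero (s+500): 500 + j569 → |·| = √(500²+569²) = √573761 ≈ 757.47, ∠ = arctan(569/500) ≈ 48.69°
zero (s+942): 942 + j569 → |·| = √(942²+569²) = √1211125 ≈ 1100.5, ∠ = arctan(569/942) ≈ 31.13°
pole (s+394): 394 + j569 → |·| = √(394²+569²) = √478997 ≈ 692.1, ∠ = arctan(569/394) ≈ 55.30°
pole (s+1000): 1000 + j569 → |·| = √(1000²+569²) = √1323761 ≈ 1150.5, ∠ = arctan(569/1000) ≈ 29.64°
|G| = 50 · 8.336e+05 / 7.9626e+05 ≈ 52.345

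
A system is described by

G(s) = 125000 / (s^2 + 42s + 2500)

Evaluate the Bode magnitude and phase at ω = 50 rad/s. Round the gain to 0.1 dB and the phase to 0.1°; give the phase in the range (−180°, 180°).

At s = jω = j50:
quadratic: (j50)² + 42·j50 + 2500 = 0 + j2100 → |·| ≈ 2100, ∠ ≈ 90.00°
|G| = 125000 / 2100 ≈ 59.524
Gain = 20 log₁₀(59.524) ≈ 35.49 dB
∠G = 0.00° − 90.00° = -90.00°

35.5 dB, -90.0°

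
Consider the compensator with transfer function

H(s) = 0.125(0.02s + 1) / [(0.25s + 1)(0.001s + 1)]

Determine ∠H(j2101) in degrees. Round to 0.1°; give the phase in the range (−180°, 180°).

-65.8°

At ω = 2101 rad/s:
zero (1 + j2101·0.02) = 1 + j42.02 → |·| ≈ 42.032, ∠ ≈ 88.64°
pole (1 + j2101·0.25) = 1 + j525.25 → |·| ≈ 525.25, ∠ ≈ 89.89°
pole (1 + j2101·0.001) = 1 + j2.101 → |·| ≈ 2.3268, ∠ ≈ 64.55°
∠H = (88.64°) − (89.89° + 64.55°) = -65.80°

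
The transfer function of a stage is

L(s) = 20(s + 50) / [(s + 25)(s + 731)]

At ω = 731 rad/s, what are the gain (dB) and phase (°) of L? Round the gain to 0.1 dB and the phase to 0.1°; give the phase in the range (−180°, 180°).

At s = jω = j731:
zero (s+50): 50 + j731 → |·| = √(50²+731²) = √536861 ≈ 732.71, ∠ = arctan(731/50) ≈ 86.09°
pole (s+25): 25 + j731 → |·| = √(25²+731²) = √534986 ≈ 731.43, ∠ = arctan(731/25) ≈ 88.04°
pole (s+731): 731 + j731 → |·| = √(731²+731²) = √1068722 ≈ 1033.8, ∠ = arctan(731/731) ≈ 45.00°
|L| = 20 · 732.71 / 7.5615e+05 ≈ 0.01938
Gain = 20 log₁₀(0.01938) ≈ -34.25 dB
∠L = 86.09° − 133.04° = -46.95°

-34.3 dB, -47.0°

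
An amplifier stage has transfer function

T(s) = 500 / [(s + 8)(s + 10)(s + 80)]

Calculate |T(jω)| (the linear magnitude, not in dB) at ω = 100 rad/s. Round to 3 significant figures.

At s = jω = j100:
pole (s+8): 8 + j100 → |·| = √(8²+100²) = √10064 ≈ 100.32, ∠ = arctan(100/8) ≈ 85.43°
pole (s+10): 10 + j100 → |·| = √(10²+100²) = √10100 ≈ 100.5, ∠ = arctan(100/10) ≈ 84.29°
pole (s+80): 80 + j100 → |·| = √(80²+100²) = √16400 ≈ 128.06, ∠ = arctan(100/80) ≈ 51.34°
|T| = 500 / 1.2911e+06 ≈ 0.00038727

0.000387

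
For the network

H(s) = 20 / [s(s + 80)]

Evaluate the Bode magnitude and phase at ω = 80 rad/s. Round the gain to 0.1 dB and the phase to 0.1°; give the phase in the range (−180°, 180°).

-53.1 dB, -135.0°

At s = jω = j80:
pole (s+80): 80 + j80 → |·| = √(80²+80²) = √12800 ≈ 113.14, ∠ = arctan(80/80) ≈ 45.00°
pole at origin: |s| = 80, ∠ = 90.00° (in denominator)
|H| = 20 / 9051.2 ≈ 0.0022097
Gain = 20 log₁₀(0.0022097) ≈ -53.11 dB
∠H = 0.00° − 135.00° = -135.00°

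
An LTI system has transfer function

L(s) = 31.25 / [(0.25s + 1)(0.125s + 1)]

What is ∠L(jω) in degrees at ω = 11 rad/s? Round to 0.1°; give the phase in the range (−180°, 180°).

-124.0°

At ω = 11 rad/s:
pole (1 + j11·0.25) = 1 + j2.75 → |·| ≈ 2.9262, ∠ ≈ 70.02°
pole (1 + j11·0.125) = 1 + j1.375 → |·| ≈ 1.7002, ∠ ≈ 53.97°
∠L = (0°) − (70.02° + 53.97°) = -123.99°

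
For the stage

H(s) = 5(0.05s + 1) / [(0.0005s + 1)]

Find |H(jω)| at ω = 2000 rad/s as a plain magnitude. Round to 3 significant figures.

At ω = 2000 rad/s:
zero (1 + j2000·0.05) = 1 + j100 → |·| ≈ 100, ∠ ≈ 89.43°
pole (1 + j2000·0.0005) = 1 + j1 → |·| ≈ 1.4142, ∠ ≈ 45.00°
|H| = 5 · 100 / (1.4142) ≈ 353.56

354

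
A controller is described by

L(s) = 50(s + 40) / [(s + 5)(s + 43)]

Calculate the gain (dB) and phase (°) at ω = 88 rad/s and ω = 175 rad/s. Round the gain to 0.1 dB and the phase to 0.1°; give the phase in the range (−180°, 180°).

At s = jω = j88:
zero (s+40): 40 + j88 → |·| = √(40²+88²) = √9344 ≈ 96.664, ∠ = arctan(88/40) ≈ 65.56°
pole (s+5): 5 + j88 → |·| = √(5²+88²) = √7769 ≈ 88.142, ∠ = arctan(88/5) ≈ 86.75°
pole (s+43): 43 + j88 → |·| = √(43²+88²) = √9593 ≈ 97.944, ∠ = arctan(88/43) ≈ 63.96°
|L| = 50 · 96.664 / 8633 ≈ 0.55985
Gain = 20 log₁₀(0.55985) ≈ -5.04 dB
∠L = 65.56° − 150.71° = -85.15°

At s = jω = j175:
zero (s+40): 40 + j175 → |·| = √(40²+175²) = √32225 ≈ 179.51, ∠ = arctan(175/40) ≈ 77.12°
pole (s+5): 5 + j175 → |·| = √(5²+175²) = √30650 ≈ 175.07, ∠ = arctan(175/5) ≈ 88.36°
pole (s+43): 43 + j175 → |·| = √(43²+175²) = √32474 ≈ 180.21, ∠ = arctan(175/43) ≈ 76.20°
|L| = 50 · 179.51 / 31549 ≈ 0.28449
Gain = 20 log₁₀(0.28449) ≈ -10.92 dB
∠L = 77.12° − 164.56° = -87.44°

ω = 88: -5.0 dB, -85.2°; ω = 175: -10.9 dB, -87.4°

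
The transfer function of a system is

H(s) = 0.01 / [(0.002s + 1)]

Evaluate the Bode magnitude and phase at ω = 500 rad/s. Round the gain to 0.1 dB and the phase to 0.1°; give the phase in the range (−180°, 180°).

-43.0 dB, -45.0°

At ω = 500 rad/s:
pole (1 + j500·0.002) = 1 + j1 → |·| ≈ 1.4142, ∠ ≈ 45.00°
|H| = 0.01 · 1 / (1.4142) ≈ 0.0070711
Gain = 20 log₁₀(0.0070711) ≈ -43.01 dB
∠H = (0°) − (45.00°) = -45.00°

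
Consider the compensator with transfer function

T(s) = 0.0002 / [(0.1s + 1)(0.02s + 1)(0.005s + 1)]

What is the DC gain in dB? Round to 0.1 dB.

T(0) = 0.0002 · 1 / 1 = 0.0002
20 log₁₀(0.0002) ≈ -73.98 dB

-74.0 dB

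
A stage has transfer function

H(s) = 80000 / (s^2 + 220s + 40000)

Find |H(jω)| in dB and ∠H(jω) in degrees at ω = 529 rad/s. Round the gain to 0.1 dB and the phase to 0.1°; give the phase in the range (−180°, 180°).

-10.5 dB, -154.1°

At s = jω = j529:
quadratic: (j529)² + 220·j529 + 40000 = -239841 + j116380 → |·| ≈ 2.6659e+05, ∠ ≈ 154.12°
|H| = 80000 / 2.6659e+05 ≈ 0.30009
Gain = 20 log₁₀(0.30009) ≈ -10.45 dB
∠H = 0.00° − 154.12° = -154.12°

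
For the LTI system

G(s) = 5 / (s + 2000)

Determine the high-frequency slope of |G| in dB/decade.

-20 dB/decade

Each pole contributes −20 dB/decade at high frequency; each zero contributes +20 dB/decade.
Net: 0 zero(s) − 1 pole(s) → -20 dB/decade.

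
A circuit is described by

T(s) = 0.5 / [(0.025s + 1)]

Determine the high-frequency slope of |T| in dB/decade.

-20 dB/decade

Each pole contributes −20 dB/decade at high frequency; each zero contributes +20 dB/decade.
Net: 0 zero(s) − 1 pole(s) → -20 dB/decade.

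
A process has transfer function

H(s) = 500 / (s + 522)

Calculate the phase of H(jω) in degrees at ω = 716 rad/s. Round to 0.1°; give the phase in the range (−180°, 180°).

Substitute s = j716:
Numerator: 500 = 500 + j0
Denominator: (j716) + 522 = 522 + j716
|N| = √(500² + 0²) ≈ 500, ∠N ≈ 0.00°
|D| = √(522² + 716²) ≈ 886.08, ∠D ≈ 53.91°
∠H = 0.00° − 53.91° = -53.91°

-53.9°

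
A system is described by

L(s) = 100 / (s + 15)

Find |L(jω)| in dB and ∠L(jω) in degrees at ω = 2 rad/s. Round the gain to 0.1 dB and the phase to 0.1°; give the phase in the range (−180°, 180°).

Substitute s = j2:
Numerator: 100 = 100 + j0
Denominator: (j2) + 15 = 15 + j2
|N| = √(100² + 0²) ≈ 100, ∠N ≈ 0.00°
|D| = √(15² + 2²) ≈ 15.133, ∠D ≈ 7.59°
|L| = 100 / 15.133 ≈ 6.6081
Gain = 20 log₁₀(6.6081) ≈ 16.40 dB
∠L = 0.00° − 7.59° = -7.59°

16.4 dB, -7.6°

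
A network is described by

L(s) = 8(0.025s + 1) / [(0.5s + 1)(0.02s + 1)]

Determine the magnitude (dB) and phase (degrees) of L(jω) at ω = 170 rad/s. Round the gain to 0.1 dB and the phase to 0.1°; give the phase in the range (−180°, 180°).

At ω = 170 rad/s:
zero (1 + j170·0.025) = 1 + j4.25 → |·| ≈ 4.3661, ∠ ≈ 76.76°
pole (1 + j170·0.5) = 1 + j85 → |·| ≈ 85.006, ∠ ≈ 89.33°
pole (1 + j170·0.02) = 1 + j3.4 → |·| ≈ 3.544, ∠ ≈ 73.61°
|L| = 8 · 4.3661 / (85.006 · 3.544) ≈ 0.11594
Gain = 20 log₁₀(0.11594) ≈ -18.72 dB
∠L = (76.76°) − (89.33° + 73.61°) = -86.18°

-18.7 dB, -86.2°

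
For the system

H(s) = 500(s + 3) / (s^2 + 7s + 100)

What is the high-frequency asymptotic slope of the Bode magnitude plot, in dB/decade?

Each pole contributes −20 dB/decade at high frequency; each zero contributes +20 dB/decade.
Net: 1 zero(s) − 2 pole(s) → -20 dB/decade.

-20 dB/decade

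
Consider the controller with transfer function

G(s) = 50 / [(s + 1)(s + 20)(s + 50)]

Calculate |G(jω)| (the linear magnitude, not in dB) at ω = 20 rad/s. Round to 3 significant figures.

At s = jω = j20:
pole (s+1): 1 + j20 → |·| = √(1²+20²) = √401 ≈ 20.025, ∠ = arctan(20/1) ≈ 87.14°
pole (s+20): 20 + j20 → |·| = √(20²+20²) = √800 ≈ 28.284, ∠ = arctan(20/20) ≈ 45.00°
pole (s+50): 50 + j20 → |·| = √(50²+20²) = √2900 ≈ 53.852, ∠ = arctan(20/50) ≈ 21.80°
|G| = 50 / 30501 ≈ 0.0016393

0.00164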